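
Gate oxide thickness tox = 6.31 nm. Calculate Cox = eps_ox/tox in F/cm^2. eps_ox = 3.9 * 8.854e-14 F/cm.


Step 1: eps_ox = 3.9 * 8.854e-14 = 3.45306e-13 F/cm
Step 2: tox in cm = 6.31 nm * 1e-7 = 6.3100e-07 cm
Step 3: Cox = 3.45306e-13 / 6.3100e-07 = 5.47e-07 F/cm^2

5.47e-07


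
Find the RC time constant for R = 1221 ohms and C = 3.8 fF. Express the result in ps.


Step 1: tau = R * C
Step 2: tau = 1221 * 3.8 fF = 1221 * 3.8e-15 F
Step 3: tau = 4.6398e-12 s = 4.6398 ps

4.6398


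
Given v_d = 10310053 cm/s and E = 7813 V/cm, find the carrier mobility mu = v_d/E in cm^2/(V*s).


Step 1: mu = v_d / E
Step 2: mu = 10310053 / 7813
Step 3: mu = 1319.6 cm^2/(V*s)

1319.6


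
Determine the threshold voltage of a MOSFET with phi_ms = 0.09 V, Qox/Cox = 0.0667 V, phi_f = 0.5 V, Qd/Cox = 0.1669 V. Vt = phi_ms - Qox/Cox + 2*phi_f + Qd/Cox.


Step 1: Vt = phi_ms - Qox/Cox + 2*phi_f + Qd/Cox
Step 2: Vt = 0.09 - 0.0667 + 2*0.5 + 0.1669
Step 3: Vt = 0.09 - 0.0667 + 1.0 + 0.1669
Step 4: Vt = 1.1902 V

1.1902


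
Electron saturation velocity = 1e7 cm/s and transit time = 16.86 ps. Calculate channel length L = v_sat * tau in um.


Step 1: tau in seconds = 16.86 ps * 1e-12 = 1.6860e-11 s
Step 2: L = v_sat * tau = 1e7 * 1.6860e-11 = 1.6860e-04 cm
Step 3: L in um = 1.6860e-04 * 1e4 = 1.686 um

1.686


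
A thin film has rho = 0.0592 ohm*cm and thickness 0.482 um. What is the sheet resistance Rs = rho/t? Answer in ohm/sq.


Step 1: Convert thickness to cm: t = 0.482 um = 4.8200e-05 cm
Step 2: Rs = rho / t = 0.0592 / 4.8200e-05
Step 3: Rs = 1228.2 ohm/sq

1228.2


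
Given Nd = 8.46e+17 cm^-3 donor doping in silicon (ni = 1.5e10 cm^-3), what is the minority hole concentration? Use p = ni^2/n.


Step 1: Since Nd >> ni, n ≈ Nd = 8.46e+17 cm^-3
Step 2: p = ni^2 / n = (1.5e10)^2 / 8.46e+17
Step 3: p = 2.25e20 / 8.46e+17 = 2.66e+02 cm^-3

2.66e+02


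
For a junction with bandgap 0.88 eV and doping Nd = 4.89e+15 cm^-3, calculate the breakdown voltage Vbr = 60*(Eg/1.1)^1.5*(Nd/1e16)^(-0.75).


Step 1: Eg/1.1 = 0.88/1.1 = 0.800000
Step 2: (Eg/1.1)^1.5 = 0.800000^1.5 = 0.715542
Step 3: (Nd/1e16)^(-0.75) = (0.489)^(-0.75) = 1.710088
Step 4: Vbr = 60 * 0.715542 * 1.710088 = 73.4 V

73.4


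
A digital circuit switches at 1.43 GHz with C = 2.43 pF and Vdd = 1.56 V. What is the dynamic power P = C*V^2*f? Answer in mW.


Step 1: V^2 = 1.56^2 = 2.4336 V^2
Step 2: P = C*V^2*f = 2.43e-12 F * 2.4336 * 1.43e9 Hz
Step 3: P = 8.45651664e-03 W
Step 4: P = 8.457 mW

8.457


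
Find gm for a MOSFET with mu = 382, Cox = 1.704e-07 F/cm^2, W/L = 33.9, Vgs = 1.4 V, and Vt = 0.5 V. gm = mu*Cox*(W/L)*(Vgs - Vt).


Step 1: Vov = Vgs - Vt = 1.4 - 0.5 = 0.9 V
Step 2: gm = mu * Cox * (W/L) * Vov
Step 3: gm = 382 * 1.704e-07 * 33.9 * 0.9 = 1.99e-03 S

1.99e-03


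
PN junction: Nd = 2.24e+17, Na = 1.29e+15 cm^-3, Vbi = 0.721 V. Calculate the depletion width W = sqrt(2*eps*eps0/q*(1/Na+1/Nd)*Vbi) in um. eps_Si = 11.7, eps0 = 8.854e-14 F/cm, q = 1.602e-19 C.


Step 1: 1/Na + 1/Nd = 1/1.29e+15 + 1/2.24e+17 = 7.79658e-16
Step 2: 2*eps*eps0/q = 2*11.7*8.854e-14/1.602e-19 = 1.293281e+07
Step 3: W^2 = 1.293281e+07 * 7.79658e-16 * 0.721 = 7.26996e-09
Step 4: W = sqrt(7.26996e-09) = 8.526e-05 cm = 0.8526 um

0.8526


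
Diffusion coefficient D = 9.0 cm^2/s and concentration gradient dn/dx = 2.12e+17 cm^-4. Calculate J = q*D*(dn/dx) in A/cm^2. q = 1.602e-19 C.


Step 1: J = q * D * (dn/dx)
Step 2: J = 1.602e-19 * 9.0 * 2.12e+17
Step 3: J = 3.06e-01 A/cm^2

3.06e-01


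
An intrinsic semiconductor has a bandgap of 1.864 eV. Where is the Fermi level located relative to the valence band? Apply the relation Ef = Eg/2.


Step 1: For an intrinsic semiconductor, the Fermi level sits at midgap.
Step 2: Ef = Eg / 2 = 1.864 / 2 = 0.932 eV

0.932


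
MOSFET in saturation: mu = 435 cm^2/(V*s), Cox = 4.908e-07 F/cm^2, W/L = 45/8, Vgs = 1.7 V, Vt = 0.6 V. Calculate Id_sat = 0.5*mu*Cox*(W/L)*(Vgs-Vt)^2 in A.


Step 1: Overdrive voltage Vov = Vgs - Vt = 1.7 - 0.6 = 1.1 V
Step 2: W/L = 45/8 = 5.625
Step 3: Id = 0.5 * 435 * 4.908e-07 * 5.625 * 1.1^2
Step 4: Id = 7.27e-04 A

7.27e-04


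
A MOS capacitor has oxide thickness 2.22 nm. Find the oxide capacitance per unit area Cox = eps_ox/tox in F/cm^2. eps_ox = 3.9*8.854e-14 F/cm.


Step 1: eps_ox = 3.9 * 8.854e-14 = 3.45306e-13 F/cm
Step 2: tox in cm = 2.22 nm * 1e-7 = 2.2200e-07 cm
Step 3: Cox = 3.45306e-13 / 2.2200e-07 = 1.56e-06 F/cm^2

1.56e-06


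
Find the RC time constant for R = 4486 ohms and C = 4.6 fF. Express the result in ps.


Step 1: tau = R * C
Step 2: tau = 4486 * 4.6 fF = 4486 * 4.6e-15 F
Step 3: tau = 2.06356e-11 s = 20.6356 ps

20.6356


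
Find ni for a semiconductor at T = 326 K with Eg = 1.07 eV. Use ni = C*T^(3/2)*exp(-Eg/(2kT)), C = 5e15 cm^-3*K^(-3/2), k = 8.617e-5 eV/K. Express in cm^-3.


Step 1: Compute kT = 8.617e-5 * 326 = 0.02809142 eV
Step 2: Exponent = -Eg/(2kT) = -1.07/(2*0.02809142) = -19.04496
Step 3: T^(3/2) = 326^1.5 = 5886.08
Step 4: ni = 5e15 * 5886.08 * exp(-19.04496) = 1.58e+11 cm^-3

1.58e+11


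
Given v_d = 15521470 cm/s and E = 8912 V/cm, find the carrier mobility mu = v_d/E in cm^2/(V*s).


Step 1: mu = v_d / E
Step 2: mu = 15521470 / 8912
Step 3: mu = 1741.64 cm^2/(V*s)

1741.64


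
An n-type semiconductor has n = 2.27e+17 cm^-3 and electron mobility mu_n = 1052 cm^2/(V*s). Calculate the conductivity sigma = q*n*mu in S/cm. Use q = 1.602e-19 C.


Step 1: sigma = q * n * mu
Step 2: sigma = 1.602e-19 * 2.27e+17 * 1052
Step 3: sigma = 3.826e+01 S/cm

3.826e+01


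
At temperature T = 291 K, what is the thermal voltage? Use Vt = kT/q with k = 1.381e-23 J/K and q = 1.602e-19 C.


Step 1: kT = 1.381e-23 * 291 = 4.01871e-21 J
Step 2: Vt = kT/q = 4.01871e-21 / 1.602e-19
Step 3: Vt = 0.02509 V

0.02509


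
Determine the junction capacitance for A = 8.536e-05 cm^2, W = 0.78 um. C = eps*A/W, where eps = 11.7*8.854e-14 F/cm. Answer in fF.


Step 1: eps_Si = 11.7 * 8.854e-14 = 1.035918e-12 F/cm
Step 2: W in cm = 0.78 * 1e-4 = 7.80e-05 cm
Step 3: C = 1.035918e-12 * 8.536e-05 / 7.80e-05 = 1.133666e-12 F
Step 4: C = 1133.67 fF

1133.67


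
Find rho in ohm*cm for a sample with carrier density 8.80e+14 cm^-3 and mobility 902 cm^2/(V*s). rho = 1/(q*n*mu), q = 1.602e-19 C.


Step 1: sigma = q * n * mu = 1.602e-19 * 8.80e+14 * 902 = 1.27160e-01 S/cm
Step 2: rho = 1 / sigma = 1 / 1.27160e-01 = 7.864 ohm*cm

7.864


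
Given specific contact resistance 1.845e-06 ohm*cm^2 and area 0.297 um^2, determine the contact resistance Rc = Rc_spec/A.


Step 1: Convert area to cm^2: 0.297 um^2 = 2.9700e-09 cm^2
Step 2: Rc = Rc_spec / A = 1.845e-06 / 2.9700e-09
Step 3: Rc = 6.21e+02 ohms

6.21e+02


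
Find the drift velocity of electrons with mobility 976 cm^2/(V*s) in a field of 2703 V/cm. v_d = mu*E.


Step 1: v_d = mu * E
Step 2: v_d = 976 * 2703 = 2638128
Step 3: v_d = 2.64e+06 cm/s

2.64e+06


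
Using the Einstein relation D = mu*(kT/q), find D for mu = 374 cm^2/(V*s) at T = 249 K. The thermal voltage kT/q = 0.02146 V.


Step 1: D = mu * (kT/q)
Step 2: D = 374 * 0.02146
Step 3: D = 8.03 cm^2/s

8.03


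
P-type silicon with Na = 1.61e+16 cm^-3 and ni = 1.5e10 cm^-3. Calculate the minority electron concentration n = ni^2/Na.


Step 1: Majority hole concentration p ≈ Na = 1.61e+16 cm^-3
Step 2: n = ni^2 / Na = (1.5e10)^2 / 1.61e+16
Step 3: n = 1.40e+04 cm^-3

1.40e+04


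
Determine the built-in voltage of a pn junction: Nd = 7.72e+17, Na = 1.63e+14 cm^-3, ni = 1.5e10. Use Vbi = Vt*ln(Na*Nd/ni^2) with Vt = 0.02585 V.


Step 1: Compute Na*Nd/ni^2 = 1.63e+14 * 7.72e+17 / (1.5e10)^2 = 5.5927e+11
Step 2: ln(5.5927e+11) = 27.0499
Step 3: Vbi = 0.02585 * 27.0499 = 0.699 V

0.699


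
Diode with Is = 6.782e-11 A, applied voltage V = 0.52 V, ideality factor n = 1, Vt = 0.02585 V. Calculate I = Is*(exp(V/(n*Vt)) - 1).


Step 1: V/(n*Vt) = 0.52/(1*0.02585) = 20.1161
Step 2: exp(20.1161) = 5.4489e+08
Step 3: I = 6.782e-11 * (5.4489e+08 - 1) = 3.70e-02 A

3.70e-02


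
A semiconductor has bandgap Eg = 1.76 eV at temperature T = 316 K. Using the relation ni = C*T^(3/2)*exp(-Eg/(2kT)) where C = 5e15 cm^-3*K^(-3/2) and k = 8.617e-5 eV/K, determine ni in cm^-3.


Step 1: Compute kT = 8.617e-5 * 316 = 0.02722972 eV
Step 2: Exponent = -Eg/(2kT) = -1.76/(2*0.02722972) = -32.31763
Step 3: T^(3/2) = 316^1.5 = 5617.34
Step 4: ni = 5e15 * 5617.34 * exp(-32.31763) = 2.59e+05 cm^-3

2.59e+05


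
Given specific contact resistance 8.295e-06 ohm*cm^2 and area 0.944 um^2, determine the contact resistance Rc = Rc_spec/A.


Step 1: Convert area to cm^2: 0.944 um^2 = 9.4400e-09 cm^2
Step 2: Rc = Rc_spec / A = 8.295e-06 / 9.4400e-09
Step 3: Rc = 8.79e+02 ohms

8.79e+02


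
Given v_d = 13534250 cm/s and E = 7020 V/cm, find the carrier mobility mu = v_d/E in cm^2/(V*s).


Step 1: mu = v_d / E
Step 2: mu = 13534250 / 7020
Step 3: mu = 1927.96 cm^2/(V*s)

1927.96


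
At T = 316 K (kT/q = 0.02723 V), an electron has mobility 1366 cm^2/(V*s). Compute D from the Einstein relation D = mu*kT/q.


Step 1: D = mu * (kT/q)
Step 2: D = 1366 * 0.02723
Step 3: D = 37.2 cm^2/s

37.2


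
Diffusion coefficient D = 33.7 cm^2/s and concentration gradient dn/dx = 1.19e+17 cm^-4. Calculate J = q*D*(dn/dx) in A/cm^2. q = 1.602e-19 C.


Step 1: J = q * D * (dn/dx)
Step 2: J = 1.602e-19 * 33.7 * 1.19e+17
Step 3: J = 6.42e-01 A/cm^2

6.42e-01


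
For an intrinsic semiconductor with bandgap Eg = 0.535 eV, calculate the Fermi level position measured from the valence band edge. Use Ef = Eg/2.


Step 1: For an intrinsic semiconductor, the Fermi level sits at midgap.
Step 2: Ef = Eg / 2 = 0.535 / 2 = 0.2675 eV

0.2675


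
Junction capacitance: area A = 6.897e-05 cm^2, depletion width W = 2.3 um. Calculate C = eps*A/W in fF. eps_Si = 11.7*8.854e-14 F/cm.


Step 1: eps_Si = 11.7 * 8.854e-14 = 1.035918e-12 F/cm
Step 2: W in cm = 2.3 * 1e-4 = 2.30e-04 cm
Step 3: C = 1.035918e-12 * 6.897e-05 / 2.30e-04 = 3.106403e-13 F
Step 4: C = 310.64 fF

310.64


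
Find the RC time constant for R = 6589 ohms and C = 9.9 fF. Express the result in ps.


Step 1: tau = R * C
Step 2: tau = 6589 * 9.9 fF = 6589 * 9.9e-15 F
Step 3: tau = 6.52311e-11 s = 65.2311 ps

65.2311


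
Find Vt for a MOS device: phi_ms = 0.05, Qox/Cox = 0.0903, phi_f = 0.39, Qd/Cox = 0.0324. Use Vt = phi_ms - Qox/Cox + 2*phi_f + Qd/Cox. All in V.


Step 1: Vt = phi_ms - Qox/Cox + 2*phi_f + Qd/Cox
Step 2: Vt = 0.05 - 0.0903 + 2*0.39 + 0.0324
Step 3: Vt = 0.05 - 0.0903 + 0.78 + 0.0324
Step 4: Vt = 0.7721 V

0.7721


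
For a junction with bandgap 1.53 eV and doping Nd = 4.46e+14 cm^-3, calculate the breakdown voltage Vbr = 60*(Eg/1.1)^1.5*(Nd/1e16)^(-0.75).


Step 1: Eg/1.1 = 1.53/1.1 = 1.390909
Step 2: (Eg/1.1)^1.5 = 1.390909^1.5 = 1.640394
Step 3: (Nd/1e16)^(-0.75) = (0.0446)^(-0.75) = 10.303834
Step 4: Vbr = 60 * 1.640394 * 10.303834 = 1014.1 V

1014.1


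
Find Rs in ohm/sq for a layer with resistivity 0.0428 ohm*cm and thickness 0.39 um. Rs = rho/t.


Step 1: Convert thickness to cm: t = 0.39 um = 3.9000e-05 cm
Step 2: Rs = rho / t = 0.0428 / 3.9000e-05
Step 3: Rs = 1097.4 ohm/sq

1097.4


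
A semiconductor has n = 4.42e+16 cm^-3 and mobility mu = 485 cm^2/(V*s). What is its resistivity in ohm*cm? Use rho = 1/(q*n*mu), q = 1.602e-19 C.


Step 1: sigma = q * n * mu = 1.602e-19 * 4.42e+16 * 485 = 3.43421e+00 S/cm
Step 2: rho = 1 / sigma = 1 / 3.43421e+00 = 0.2912 ohm*cm

0.2912


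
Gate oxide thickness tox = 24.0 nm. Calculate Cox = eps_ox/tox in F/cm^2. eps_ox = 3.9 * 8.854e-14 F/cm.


Step 1: eps_ox = 3.9 * 8.854e-14 = 3.45306e-13 F/cm
Step 2: tox in cm = 24.0 nm * 1e-7 = 2.4000e-06 cm
Step 3: Cox = 3.45306e-13 / 2.4000e-06 = 1.44e-07 F/cm^2

1.44e-07


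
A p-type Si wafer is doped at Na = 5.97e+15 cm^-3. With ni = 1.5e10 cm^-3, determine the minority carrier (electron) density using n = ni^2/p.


Step 1: Majority hole concentration p ≈ Na = 5.97e+15 cm^-3
Step 2: n = ni^2 / Na = (1.5e10)^2 / 5.97e+15
Step 3: n = 3.77e+04 cm^-3

3.77e+04


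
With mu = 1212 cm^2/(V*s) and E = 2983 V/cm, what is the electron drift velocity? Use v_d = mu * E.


Step 1: v_d = mu * E
Step 2: v_d = 1212 * 2983 = 3615396
Step 3: v_d = 3.62e+06 cm/s

3.62e+06


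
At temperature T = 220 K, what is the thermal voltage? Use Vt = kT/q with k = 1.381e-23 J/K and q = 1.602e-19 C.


Step 1: kT = 1.381e-23 * 220 = 3.0382e-21 J
Step 2: Vt = kT/q = 3.0382e-21 / 1.602e-19
Step 3: Vt = 0.01897 V

0.01897


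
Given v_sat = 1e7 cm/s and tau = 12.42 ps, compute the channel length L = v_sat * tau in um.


Step 1: tau in seconds = 12.42 ps * 1e-12 = 1.2420e-11 s
Step 2: L = v_sat * tau = 1e7 * 1.2420e-11 = 1.2420e-04 cm
Step 3: L in um = 1.2420e-04 * 1e4 = 1.242 um

1.242


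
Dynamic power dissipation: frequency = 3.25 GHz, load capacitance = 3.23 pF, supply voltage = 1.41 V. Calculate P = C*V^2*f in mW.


Step 1: V^2 = 1.41^2 = 1.9881 V^2
Step 2: P = C*V^2*f = 3.23e-12 F * 1.9881 * 3.25e9 Hz
Step 3: P = 2.087007975e-02 W
Step 4: P = 20.87 mW

20.87


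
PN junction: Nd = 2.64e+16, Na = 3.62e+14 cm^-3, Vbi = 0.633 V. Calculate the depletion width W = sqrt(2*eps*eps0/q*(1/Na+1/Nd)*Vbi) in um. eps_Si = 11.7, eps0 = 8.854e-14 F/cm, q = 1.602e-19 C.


Step 1: 1/Na + 1/Nd = 1/3.62e+14 + 1/2.64e+16 = 2.80031e-15
Step 2: 2*eps*eps0/q = 2*11.7*8.854e-14/1.602e-19 = 1.293281e+07
Step 3: W^2 = 1.293281e+07 * 2.80031e-15 * 0.633 = 2.29247e-08
Step 4: W = sqrt(2.29247e-08) = 1.514e-04 cm = 1.514 um

1.514


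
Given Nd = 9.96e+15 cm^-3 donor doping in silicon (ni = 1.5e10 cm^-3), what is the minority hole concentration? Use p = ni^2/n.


Step 1: Since Nd >> ni, n ≈ Nd = 9.96e+15 cm^-3
Step 2: p = ni^2 / n = (1.5e10)^2 / 9.96e+15
Step 3: p = 2.25e20 / 9.96e+15 = 2.26e+04 cm^-3

2.26e+04


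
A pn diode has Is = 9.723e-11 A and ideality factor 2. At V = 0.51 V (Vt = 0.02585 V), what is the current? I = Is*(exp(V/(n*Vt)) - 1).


Step 1: V/(n*Vt) = 0.51/(2*0.02585) = 9.8646
Step 2: exp(9.8646) = 1.9237e+04
Step 3: I = 9.723e-11 * (1.9237e+04 - 1) = 1.87e-06 A

1.87e-06


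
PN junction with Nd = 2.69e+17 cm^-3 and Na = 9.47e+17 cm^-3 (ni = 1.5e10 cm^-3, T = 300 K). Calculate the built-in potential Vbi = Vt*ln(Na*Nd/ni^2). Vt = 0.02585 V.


Step 1: Compute Na*Nd/ni^2 = 9.47e+17 * 2.69e+17 / (1.5e10)^2 = 1.1322e+15
Step 2: ln(1.1322e+15) = 34.6629
Step 3: Vbi = 0.02585 * 34.6629 = 0.896 V

0.896


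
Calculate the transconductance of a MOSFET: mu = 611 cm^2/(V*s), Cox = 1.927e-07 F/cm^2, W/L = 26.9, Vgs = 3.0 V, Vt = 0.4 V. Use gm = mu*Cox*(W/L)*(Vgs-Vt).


Step 1: Vov = Vgs - Vt = 3.0 - 0.4 = 2.6 V
Step 2: gm = mu * Cox * (W/L) * Vov
Step 3: gm = 611 * 1.927e-07 * 26.9 * 2.6 = 8.23e-03 S

8.23e-03


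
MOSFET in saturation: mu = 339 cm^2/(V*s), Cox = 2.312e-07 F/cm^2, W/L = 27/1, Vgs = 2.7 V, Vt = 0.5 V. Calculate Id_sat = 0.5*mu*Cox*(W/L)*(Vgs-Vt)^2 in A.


Step 1: Overdrive voltage Vov = Vgs - Vt = 2.7 - 0.5 = 2.2 V
Step 2: W/L = 27/1 = 27
Step 3: Id = 0.5 * 339 * 2.312e-07 * 27 * 2.2^2
Step 4: Id = 5.12e-03 A

5.12e-03


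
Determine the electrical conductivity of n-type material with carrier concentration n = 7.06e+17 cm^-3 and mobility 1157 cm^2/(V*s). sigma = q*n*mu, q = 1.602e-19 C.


Step 1: sigma = q * n * mu
Step 2: sigma = 1.602e-19 * 7.06e+17 * 1157
Step 3: sigma = 1.309e+02 S/cm

1.309e+02


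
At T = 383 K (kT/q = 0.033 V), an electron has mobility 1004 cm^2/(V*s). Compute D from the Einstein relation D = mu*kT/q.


Step 1: D = mu * (kT/q)
Step 2: D = 1004 * 0.033
Step 3: D = 33.13 cm^2/s

33.13


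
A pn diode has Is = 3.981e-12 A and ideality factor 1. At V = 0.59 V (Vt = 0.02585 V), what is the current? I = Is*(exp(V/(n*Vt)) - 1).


Step 1: V/(n*Vt) = 0.59/(1*0.02585) = 22.8240
Step 2: exp(22.8240) = 8.1722e+09
Step 3: I = 3.981e-12 * (8.1722e+09 - 1) = 3.25e-02 A

3.25e-02


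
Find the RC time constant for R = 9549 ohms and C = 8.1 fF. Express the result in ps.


Step 1: tau = R * C
Step 2: tau = 9549 * 8.1 fF = 9549 * 8.1e-15 F
Step 3: tau = 7.73469e-11 s = 77.3469 ps

77.3469


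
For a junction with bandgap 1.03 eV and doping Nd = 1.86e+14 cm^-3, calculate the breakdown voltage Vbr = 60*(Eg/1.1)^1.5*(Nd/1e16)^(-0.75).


Step 1: Eg/1.1 = 1.03/1.1 = 0.936364
Step 2: (Eg/1.1)^1.5 = 0.936364^1.5 = 0.906081
Step 3: (Nd/1e16)^(-0.75) = (0.0186)^(-0.75) = 19.854790
Step 4: Vbr = 60 * 0.906081 * 19.854790 = 1079.4 V

1079.4


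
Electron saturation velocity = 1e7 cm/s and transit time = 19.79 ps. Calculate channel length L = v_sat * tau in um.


Step 1: tau in seconds = 19.79 ps * 1e-12 = 1.9790e-11 s
Step 2: L = v_sat * tau = 1e7 * 1.9790e-11 = 1.9790e-04 cm
Step 3: L in um = 1.9790e-04 * 1e4 = 1.979 um

1.979


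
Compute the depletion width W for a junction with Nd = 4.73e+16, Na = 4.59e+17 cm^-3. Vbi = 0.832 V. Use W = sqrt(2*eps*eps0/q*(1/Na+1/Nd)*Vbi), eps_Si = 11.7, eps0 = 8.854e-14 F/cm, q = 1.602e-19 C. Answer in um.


Step 1: 1/Na + 1/Nd = 1/4.59e+17 + 1/4.73e+16 = 2.33203e-17
Step 2: 2*eps*eps0/q = 2*11.7*8.854e-14/1.602e-19 = 1.293281e+07
Step 3: W^2 = 1.293281e+07 * 2.33203e-17 * 0.832 = 2.50929e-10
Step 4: W = sqrt(2.50929e-10) = 1.584e-05 cm = 0.1584 um

0.1584


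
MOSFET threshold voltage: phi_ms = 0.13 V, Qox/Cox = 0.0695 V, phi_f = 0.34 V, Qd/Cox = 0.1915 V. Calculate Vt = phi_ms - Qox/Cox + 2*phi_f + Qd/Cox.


Step 1: Vt = phi_ms - Qox/Cox + 2*phi_f + Qd/Cox
Step 2: Vt = 0.13 - 0.0695 + 2*0.34 + 0.1915
Step 3: Vt = 0.13 - 0.0695 + 0.68 + 0.1915
Step 4: Vt = 0.932 V

0.932


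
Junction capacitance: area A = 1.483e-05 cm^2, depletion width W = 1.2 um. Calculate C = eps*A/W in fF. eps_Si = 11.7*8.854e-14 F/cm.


Step 1: eps_Si = 11.7 * 8.854e-14 = 1.035918e-12 F/cm
Step 2: W in cm = 1.2 * 1e-4 = 1.20e-04 cm
Step 3: C = 1.035918e-12 * 1.483e-05 / 1.20e-04 = 1.280222e-13 F
Step 4: C = 128.02 fF

128.02


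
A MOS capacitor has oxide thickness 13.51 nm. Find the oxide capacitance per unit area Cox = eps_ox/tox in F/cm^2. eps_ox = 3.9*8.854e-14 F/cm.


Step 1: eps_ox = 3.9 * 8.854e-14 = 3.45306e-13 F/cm
Step 2: tox in cm = 13.51 nm * 1e-7 = 1.3510e-06 cm
Step 3: Cox = 3.45306e-13 / 1.3510e-06 = 2.56e-07 F/cm^2

2.56e-07


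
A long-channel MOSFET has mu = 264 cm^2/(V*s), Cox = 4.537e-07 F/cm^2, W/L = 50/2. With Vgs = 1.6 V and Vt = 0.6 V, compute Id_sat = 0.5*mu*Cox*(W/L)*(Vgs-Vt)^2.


Step 1: Overdrive voltage Vov = Vgs - Vt = 1.6 - 0.6 = 1.0 V
Step 2: W/L = 50/2 = 25
Step 3: Id = 0.5 * 264 * 4.537e-07 * 25 * 1.0^2
Step 4: Id = 1.50e-03 A

1.50e-03


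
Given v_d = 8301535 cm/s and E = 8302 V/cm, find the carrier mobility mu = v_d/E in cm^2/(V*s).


Step 1: mu = v_d / E
Step 2: mu = 8301535 / 8302
Step 3: mu = 999.94 cm^2/(V*s)

999.94


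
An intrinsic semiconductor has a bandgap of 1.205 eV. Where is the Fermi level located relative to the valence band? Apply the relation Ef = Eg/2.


Step 1: For an intrinsic semiconductor, the Fermi level sits at midgap.
Step 2: Ef = Eg / 2 = 1.205 / 2 = 0.6025 eV

0.6025


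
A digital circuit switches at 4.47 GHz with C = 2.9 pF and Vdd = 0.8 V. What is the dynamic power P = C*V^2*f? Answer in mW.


Step 1: V^2 = 0.8^2 = 0.64 V^2
Step 2: P = C*V^2*f = 2.9e-12 F * 0.64 * 4.47e9 Hz
Step 3: P = 8.29632e-03 W
Step 4: P = 8.296 mW

8.296


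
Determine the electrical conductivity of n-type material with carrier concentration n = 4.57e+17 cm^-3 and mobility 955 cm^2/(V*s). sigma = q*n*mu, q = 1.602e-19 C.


Step 1: sigma = q * n * mu
Step 2: sigma = 1.602e-19 * 4.57e+17 * 955
Step 3: sigma = 6.992e+01 S/cm

6.992e+01


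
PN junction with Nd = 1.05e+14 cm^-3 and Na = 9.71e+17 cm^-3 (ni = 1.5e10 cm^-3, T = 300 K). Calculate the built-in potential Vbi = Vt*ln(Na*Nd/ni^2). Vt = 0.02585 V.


Step 1: Compute Na*Nd/ni^2 = 9.71e+17 * 1.05e+14 / (1.5e10)^2 = 4.5313e+11
Step 2: ln(4.5313e+11) = 26.8394
Step 3: Vbi = 0.02585 * 26.8394 = 0.694 V

0.694


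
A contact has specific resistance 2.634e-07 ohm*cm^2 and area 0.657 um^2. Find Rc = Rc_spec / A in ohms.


Step 1: Convert area to cm^2: 0.657 um^2 = 6.5700e-09 cm^2
Step 2: Rc = Rc_spec / A = 2.634e-07 / 6.5700e-09
Step 3: Rc = 4.01e+01 ohms

4.01e+01


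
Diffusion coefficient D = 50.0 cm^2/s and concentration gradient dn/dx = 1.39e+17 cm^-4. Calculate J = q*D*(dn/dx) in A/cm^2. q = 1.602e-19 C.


Step 1: J = q * D * (dn/dx)
Step 2: J = 1.602e-19 * 50.0 * 1.39e+17
Step 3: J = 1.11e+00 A/cm^2

1.11e+00


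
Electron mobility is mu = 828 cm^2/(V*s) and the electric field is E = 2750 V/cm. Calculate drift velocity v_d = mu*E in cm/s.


Step 1: v_d = mu * E
Step 2: v_d = 828 * 2750 = 2277000
Step 3: v_d = 2.28e+06 cm/s

2.28e+06


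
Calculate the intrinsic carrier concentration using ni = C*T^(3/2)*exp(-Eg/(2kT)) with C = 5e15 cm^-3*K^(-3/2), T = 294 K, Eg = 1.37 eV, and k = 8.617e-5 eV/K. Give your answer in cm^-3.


Step 1: Compute kT = 8.617e-5 * 294 = 0.02533398 eV
Step 2: Exponent = -Eg/(2kT) = -1.37/(2*0.02533398) = -27.03878
Step 3: T^(3/2) = 294^1.5 = 5041.05
Step 4: ni = 5e15 * 5041.05 * exp(-27.03878) = 4.56e+07 cm^-3

4.56e+07


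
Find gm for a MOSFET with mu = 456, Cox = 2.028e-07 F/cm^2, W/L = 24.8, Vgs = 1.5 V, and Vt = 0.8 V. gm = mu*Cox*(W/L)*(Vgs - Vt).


Step 1: Vov = Vgs - Vt = 1.5 - 0.8 = 0.7 V
Step 2: gm = mu * Cox * (W/L) * Vov
Step 3: gm = 456 * 2.028e-07 * 24.8 * 0.7 = 1.61e-03 S

1.61e-03


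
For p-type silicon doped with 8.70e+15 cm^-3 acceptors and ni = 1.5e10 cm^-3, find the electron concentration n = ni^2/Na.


Step 1: Majority hole concentration p ≈ Na = 8.70e+15 cm^-3
Step 2: n = ni^2 / Na = (1.5e10)^2 / 8.70e+15
Step 3: n = 2.59e+04 cm^-3

2.59e+04


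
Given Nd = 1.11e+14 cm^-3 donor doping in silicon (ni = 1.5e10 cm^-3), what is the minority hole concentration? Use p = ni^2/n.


Step 1: Since Nd >> ni, n ≈ Nd = 1.11e+14 cm^-3
Step 2: p = ni^2 / n = (1.5e10)^2 / 1.11e+14
Step 3: p = 2.25e20 / 1.11e+14 = 2.03e+06 cm^-3

2.03e+06


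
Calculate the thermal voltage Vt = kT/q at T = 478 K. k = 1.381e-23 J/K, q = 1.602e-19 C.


Step 1: kT = 1.381e-23 * 478 = 6.60118e-21 J
Step 2: Vt = kT/q = 6.60118e-21 / 1.602e-19
Step 3: Vt = 0.04121 V

0.04121


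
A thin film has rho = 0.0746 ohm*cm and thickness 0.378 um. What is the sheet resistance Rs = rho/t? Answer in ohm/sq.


Step 1: Convert thickness to cm: t = 0.378 um = 3.7800e-05 cm
Step 2: Rs = rho / t = 0.0746 / 3.7800e-05
Step 3: Rs = 1973.5 ohm/sq

1973.5


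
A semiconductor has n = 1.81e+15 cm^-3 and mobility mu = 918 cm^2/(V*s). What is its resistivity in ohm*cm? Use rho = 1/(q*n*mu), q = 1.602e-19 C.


Step 1: sigma = q * n * mu = 1.602e-19 * 1.81e+15 * 918 = 2.66185e-01 S/cm
Step 2: rho = 1 / sigma = 1 / 2.66185e-01 = 3.757 ohm*cm

3.757


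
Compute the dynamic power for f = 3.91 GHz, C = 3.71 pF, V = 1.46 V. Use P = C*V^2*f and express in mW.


Step 1: V^2 = 1.46^2 = 2.1316 V^2
Step 2: P = C*V^2*f = 3.71e-12 F * 2.1316 * 3.91e9 Hz
Step 3: P = 3.092120276e-02 W
Step 4: P = 30.921 mW

30.921


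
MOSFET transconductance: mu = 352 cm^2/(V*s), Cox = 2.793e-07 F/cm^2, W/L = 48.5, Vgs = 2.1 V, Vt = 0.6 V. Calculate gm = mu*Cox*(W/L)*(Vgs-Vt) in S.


Step 1: Vov = Vgs - Vt = 2.1 - 0.6 = 1.5 V
Step 2: gm = mu * Cox * (W/L) * Vov
Step 3: gm = 352 * 2.793e-07 * 48.5 * 1.5 = 7.15e-03 S

7.15e-03


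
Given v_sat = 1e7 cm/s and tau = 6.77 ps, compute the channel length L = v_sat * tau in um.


Step 1: tau in seconds = 6.77 ps * 1e-12 = 6.7700e-12 s
Step 2: L = v_sat * tau = 1e7 * 6.7700e-12 = 6.7700e-05 cm
Step 3: L in um = 6.7700e-05 * 1e4 = 0.677 um

0.677


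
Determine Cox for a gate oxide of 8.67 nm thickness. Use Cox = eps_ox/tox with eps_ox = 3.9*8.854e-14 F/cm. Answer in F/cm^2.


Step 1: eps_ox = 3.9 * 8.854e-14 = 3.45306e-13 F/cm
Step 2: tox in cm = 8.67 nm * 1e-7 = 8.6700e-07 cm
Step 3: Cox = 3.45306e-13 / 8.6700e-07 = 3.98e-07 F/cm^2

3.98e-07


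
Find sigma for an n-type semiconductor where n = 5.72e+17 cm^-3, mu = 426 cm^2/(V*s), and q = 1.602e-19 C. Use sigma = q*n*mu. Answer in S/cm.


Step 1: sigma = q * n * mu
Step 2: sigma = 1.602e-19 * 5.72e+17 * 426
Step 3: sigma = 3.904e+01 S/cm

3.904e+01


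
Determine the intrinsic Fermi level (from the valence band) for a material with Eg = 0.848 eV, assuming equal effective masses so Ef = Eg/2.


Step 1: For an intrinsic semiconductor, the Fermi level sits at midgap.
Step 2: Ef = Eg / 2 = 0.848 / 2 = 0.424 eV

0.424


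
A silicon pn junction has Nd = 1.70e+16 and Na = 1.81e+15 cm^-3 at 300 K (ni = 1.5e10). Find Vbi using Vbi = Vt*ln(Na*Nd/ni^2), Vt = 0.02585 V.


Step 1: Compute Na*Nd/ni^2 = 1.81e+15 * 1.70e+16 / (1.5e10)^2 = 1.3676e+11
Step 2: ln(1.3676e+11) = 25.6415
Step 3: Vbi = 0.02585 * 25.6415 = 0.663 V

0.663


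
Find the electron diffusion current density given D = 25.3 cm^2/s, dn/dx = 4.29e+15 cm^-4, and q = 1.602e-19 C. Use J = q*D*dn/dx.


Step 1: J = q * D * (dn/dx)
Step 2: J = 1.602e-19 * 25.3 * 4.29e+15
Step 3: J = 1.74e-02 A/cm^2

1.74e-02


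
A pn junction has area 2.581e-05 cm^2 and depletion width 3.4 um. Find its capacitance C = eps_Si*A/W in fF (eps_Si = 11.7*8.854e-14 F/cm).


Step 1: eps_Si = 11.7 * 8.854e-14 = 1.035918e-12 F/cm
Step 2: W in cm = 3.4 * 1e-4 = 3.40e-04 cm
Step 3: C = 1.035918e-12 * 2.581e-05 / 3.40e-04 = 7.863836e-14 F
Step 4: C = 78.64 fF

78.64


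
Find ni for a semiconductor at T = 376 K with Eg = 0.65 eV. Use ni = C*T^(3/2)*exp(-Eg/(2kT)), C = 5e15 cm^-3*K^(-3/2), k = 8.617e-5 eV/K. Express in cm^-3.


Step 1: Compute kT = 8.617e-5 * 376 = 0.03239992 eV
Step 2: Exponent = -Eg/(2kT) = -0.65/(2*0.03239992) = -10.03089
Step 3: T^(3/2) = 376^1.5 = 7290.91
Step 4: ni = 5e15 * 7290.91 * exp(-10.03089) = 1.60e+15 cm^-3

1.60e+15


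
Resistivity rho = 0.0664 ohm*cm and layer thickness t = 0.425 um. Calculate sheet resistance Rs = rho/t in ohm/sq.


Step 1: Convert thickness to cm: t = 0.425 um = 4.2500e-05 cm
Step 2: Rs = rho / t = 0.0664 / 4.2500e-05
Step 3: Rs = 1562.4 ohm/sq

1562.4


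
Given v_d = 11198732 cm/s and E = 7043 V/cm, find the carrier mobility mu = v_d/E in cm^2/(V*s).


Step 1: mu = v_d / E
Step 2: mu = 11198732 / 7043
Step 3: mu = 1590.05 cm^2/(V*s)

1590.05


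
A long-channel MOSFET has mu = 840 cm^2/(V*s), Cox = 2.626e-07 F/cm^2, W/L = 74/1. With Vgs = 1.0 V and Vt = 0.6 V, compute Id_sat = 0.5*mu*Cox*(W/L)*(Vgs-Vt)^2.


Step 1: Overdrive voltage Vov = Vgs - Vt = 1.0 - 0.6 = 0.4 V
Step 2: W/L = 74/1 = 74
Step 3: Id = 0.5 * 840 * 2.626e-07 * 74 * 0.4^2
Step 4: Id = 1.31e-03 A

1.31e-03


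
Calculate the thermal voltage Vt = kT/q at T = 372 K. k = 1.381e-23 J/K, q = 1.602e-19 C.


Step 1: kT = 1.381e-23 * 372 = 5.13732e-21 J
Step 2: Vt = kT/q = 5.13732e-21 / 1.602e-19
Step 3: Vt = 0.03207 V

0.03207


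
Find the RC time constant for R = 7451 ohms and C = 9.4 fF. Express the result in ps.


Step 1: tau = R * C
Step 2: tau = 7451 * 9.4 fF = 7451 * 9.4e-15 F
Step 3: tau = 7.00394e-11 s = 70.0394 ps

70.0394


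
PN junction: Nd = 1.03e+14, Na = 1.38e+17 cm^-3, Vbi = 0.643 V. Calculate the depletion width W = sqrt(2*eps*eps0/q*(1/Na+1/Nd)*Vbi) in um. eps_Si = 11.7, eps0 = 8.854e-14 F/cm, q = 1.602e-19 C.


Step 1: 1/Na + 1/Nd = 1/1.38e+17 + 1/1.03e+14 = 9.71598e-15
Step 2: 2*eps*eps0/q = 2*11.7*8.854e-14/1.602e-19 = 1.293281e+07
Step 3: W^2 = 1.293281e+07 * 9.71598e-15 * 0.643 = 8.07961e-08
Step 4: W = sqrt(8.07961e-08) = 2.842e-04 cm = 2.842 um

2.842


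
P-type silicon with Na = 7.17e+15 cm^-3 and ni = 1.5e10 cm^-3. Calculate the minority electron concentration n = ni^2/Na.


Step 1: Majority hole concentration p ≈ Na = 7.17e+15 cm^-3
Step 2: n = ni^2 / Na = (1.5e10)^2 / 7.17e+15
Step 3: n = 3.14e+04 cm^-3

3.14e+04


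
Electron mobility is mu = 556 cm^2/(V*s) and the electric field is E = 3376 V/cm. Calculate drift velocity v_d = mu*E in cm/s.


Step 1: v_d = mu * E
Step 2: v_d = 556 * 3376 = 1877056
Step 3: v_d = 1.88e+06 cm/s

1.88e+06


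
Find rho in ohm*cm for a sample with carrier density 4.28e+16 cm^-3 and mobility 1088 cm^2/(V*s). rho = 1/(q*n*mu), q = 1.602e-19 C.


Step 1: sigma = q * n * mu = 1.602e-19 * 4.28e+16 * 1088 = 7.45994e+00 S/cm
Step 2: rho = 1 / sigma = 1 / 7.45994e+00 = 0.134 ohm*cm

0.134


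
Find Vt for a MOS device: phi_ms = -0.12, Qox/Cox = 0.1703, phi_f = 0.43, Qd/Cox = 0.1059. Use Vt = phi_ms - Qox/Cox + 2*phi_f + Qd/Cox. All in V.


Step 1: Vt = phi_ms - Qox/Cox + 2*phi_f + Qd/Cox
Step 2: Vt = -0.12 - 0.1703 + 2*0.43 + 0.1059
Step 3: Vt = -0.12 - 0.1703 + 0.86 + 0.1059
Step 4: Vt = 0.6756 V

0.6756


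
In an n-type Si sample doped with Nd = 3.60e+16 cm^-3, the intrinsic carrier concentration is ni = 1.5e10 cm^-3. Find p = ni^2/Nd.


Step 1: Since Nd >> ni, n ≈ Nd = 3.60e+16 cm^-3
Step 2: p = ni^2 / n = (1.5e10)^2 / 3.60e+16
Step 3: p = 2.25e20 / 3.60e+16 = 6.25e+03 cm^-3

6.25e+03


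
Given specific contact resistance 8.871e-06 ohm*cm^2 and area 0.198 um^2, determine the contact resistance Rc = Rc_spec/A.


Step 1: Convert area to cm^2: 0.198 um^2 = 1.9800e-09 cm^2
Step 2: Rc = Rc_spec / A = 8.871e-06 / 1.9800e-09
Step 3: Rc = 4.48e+03 ohms

4.48e+03


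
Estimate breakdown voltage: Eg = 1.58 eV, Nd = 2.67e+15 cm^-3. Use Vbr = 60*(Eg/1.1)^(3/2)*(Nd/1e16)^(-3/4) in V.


Step 1: Eg/1.1 = 1.58/1.1 = 1.436364
Step 2: (Eg/1.1)^1.5 = 1.436364^1.5 = 1.721459
Step 3: (Nd/1e16)^(-0.75) = (0.267)^(-0.75) = 2.692257
Step 4: Vbr = 60 * 1.721459 * 2.692257 = 278.1 V

278.1


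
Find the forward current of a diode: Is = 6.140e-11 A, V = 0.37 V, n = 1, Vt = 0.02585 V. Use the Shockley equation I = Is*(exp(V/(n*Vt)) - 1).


Step 1: V/(n*Vt) = 0.37/(1*0.02585) = 14.3133
Step 2: exp(14.3133) = 1.6451e+06
Step 3: I = 6.140e-11 * (1.6451e+06 - 1) = 1.01e-04 A

1.01e-04


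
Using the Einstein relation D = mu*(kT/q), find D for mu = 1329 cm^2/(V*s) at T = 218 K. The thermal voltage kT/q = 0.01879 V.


Step 1: D = mu * (kT/q)
Step 2: D = 1329 * 0.01879
Step 3: D = 24.97 cm^2/s

24.97


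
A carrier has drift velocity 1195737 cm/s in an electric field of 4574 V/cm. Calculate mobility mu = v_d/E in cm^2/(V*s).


Step 1: mu = v_d / E
Step 2: mu = 1195737 / 4574
Step 3: mu = 261.42 cm^2/(V*s)

261.42


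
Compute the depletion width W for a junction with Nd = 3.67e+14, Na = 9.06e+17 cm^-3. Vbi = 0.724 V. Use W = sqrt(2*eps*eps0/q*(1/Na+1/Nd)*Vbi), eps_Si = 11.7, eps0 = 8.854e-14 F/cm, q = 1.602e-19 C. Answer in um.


Step 1: 1/Na + 1/Nd = 1/9.06e+17 + 1/3.67e+14 = 2.72590e-15
Step 2: 2*eps*eps0/q = 2*11.7*8.854e-14/1.602e-19 = 1.293281e+07
Step 3: W^2 = 1.293281e+07 * 2.72590e-15 * 0.724 = 2.55236e-08
Step 4: W = sqrt(2.55236e-08) = 1.598e-04 cm = 1.598 um

1.598


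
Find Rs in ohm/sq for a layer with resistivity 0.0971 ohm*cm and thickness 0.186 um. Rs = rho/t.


Step 1: Convert thickness to cm: t = 0.186 um = 1.8600e-05 cm
Step 2: Rs = rho / t = 0.0971 / 1.8600e-05
Step 3: Rs = 5220.4 ohm/sq

5220.4


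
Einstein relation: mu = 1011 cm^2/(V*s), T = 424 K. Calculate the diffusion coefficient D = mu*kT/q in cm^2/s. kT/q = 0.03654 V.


Step 1: D = mu * (kT/q)
Step 2: D = 1011 * 0.03654
Step 3: D = 36.94 cm^2/s

36.94


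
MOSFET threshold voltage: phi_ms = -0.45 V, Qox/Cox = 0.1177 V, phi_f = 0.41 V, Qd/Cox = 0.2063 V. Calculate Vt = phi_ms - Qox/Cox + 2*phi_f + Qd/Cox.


Step 1: Vt = phi_ms - Qox/Cox + 2*phi_f + Qd/Cox
Step 2: Vt = -0.45 - 0.1177 + 2*0.41 + 0.2063
Step 3: Vt = -0.45 - 0.1177 + 0.82 + 0.2063
Step 4: Vt = 0.4586 V

0.4586


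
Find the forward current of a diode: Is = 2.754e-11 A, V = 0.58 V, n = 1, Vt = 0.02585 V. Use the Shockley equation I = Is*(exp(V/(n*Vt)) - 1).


Step 1: V/(n*Vt) = 0.58/(1*0.02585) = 22.4371
Step 2: exp(22.4371) = 5.5502e+09
Step 3: I = 2.754e-11 * (5.5502e+09 - 1) = 1.53e-01 A

1.53e-01


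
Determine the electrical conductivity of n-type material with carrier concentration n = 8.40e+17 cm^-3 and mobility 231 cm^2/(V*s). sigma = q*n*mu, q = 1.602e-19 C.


Step 1: sigma = q * n * mu
Step 2: sigma = 1.602e-19 * 8.40e+17 * 231
Step 3: sigma = 3.109e+01 S/cm

3.109e+01


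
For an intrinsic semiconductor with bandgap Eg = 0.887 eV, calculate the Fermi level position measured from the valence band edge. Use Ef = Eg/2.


Step 1: For an intrinsic semiconductor, the Fermi level sits at midgap.
Step 2: Ef = Eg / 2 = 0.887 / 2 = 0.4435 eV

0.4435


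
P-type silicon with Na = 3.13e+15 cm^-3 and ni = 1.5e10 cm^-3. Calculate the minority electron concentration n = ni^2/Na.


Step 1: Majority hole concentration p ≈ Na = 3.13e+15 cm^-3
Step 2: n = ni^2 / Na = (1.5e10)^2 / 3.13e+15
Step 3: n = 7.19e+04 cm^-3

7.19e+04


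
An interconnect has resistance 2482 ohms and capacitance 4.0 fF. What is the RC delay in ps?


Step 1: tau = R * C
Step 2: tau = 2482 * 4.0 fF = 2482 * 4.0e-15 F
Step 3: tau = 9.928e-12 s = 9.928 ps

9.928


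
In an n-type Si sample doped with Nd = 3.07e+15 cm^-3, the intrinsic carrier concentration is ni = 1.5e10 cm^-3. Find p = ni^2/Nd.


Step 1: Since Nd >> ni, n ≈ Nd = 3.07e+15 cm^-3
Step 2: p = ni^2 / n = (1.5e10)^2 / 3.07e+15
Step 3: p = 2.25e20 / 3.07e+15 = 7.33e+04 cm^-3

7.33e+04


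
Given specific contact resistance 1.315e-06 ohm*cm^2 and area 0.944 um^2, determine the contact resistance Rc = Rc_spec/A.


Step 1: Convert area to cm^2: 0.944 um^2 = 9.4400e-09 cm^2
Step 2: Rc = Rc_spec / A = 1.315e-06 / 9.4400e-09
Step 3: Rc = 1.39e+02 ohms

1.39e+02


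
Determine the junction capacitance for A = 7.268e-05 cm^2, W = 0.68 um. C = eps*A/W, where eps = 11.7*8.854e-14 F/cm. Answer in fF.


Step 1: eps_Si = 11.7 * 8.854e-14 = 1.035918e-12 F/cm
Step 2: W in cm = 0.68 * 1e-4 = 6.80e-05 cm
Step 3: C = 1.035918e-12 * 7.268e-05 / 6.80e-05 = 1.107214e-12 F
Step 4: C = 1107.21 fF

1107.21


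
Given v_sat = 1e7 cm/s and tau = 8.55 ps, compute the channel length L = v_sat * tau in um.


Step 1: tau in seconds = 8.55 ps * 1e-12 = 8.5500e-12 s
Step 2: L = v_sat * tau = 1e7 * 8.5500e-12 = 8.5500e-05 cm
Step 3: L in um = 8.5500e-05 * 1e4 = 0.855 um

0.855


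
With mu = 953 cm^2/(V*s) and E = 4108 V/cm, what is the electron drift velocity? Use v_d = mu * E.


Step 1: v_d = mu * E
Step 2: v_d = 953 * 4108 = 3914924
Step 3: v_d = 3.91e+06 cm/s

3.91e+06


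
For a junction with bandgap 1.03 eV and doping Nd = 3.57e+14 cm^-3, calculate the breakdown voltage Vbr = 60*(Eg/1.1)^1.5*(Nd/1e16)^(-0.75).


Step 1: Eg/1.1 = 1.03/1.1 = 0.936364
Step 2: (Eg/1.1)^1.5 = 0.936364^1.5 = 0.906081
Step 3: (Nd/1e16)^(-0.75) = (0.0357)^(-0.75) = 12.175837
Step 4: Vbr = 60 * 0.906081 * 12.175837 = 661.9 V

661.9


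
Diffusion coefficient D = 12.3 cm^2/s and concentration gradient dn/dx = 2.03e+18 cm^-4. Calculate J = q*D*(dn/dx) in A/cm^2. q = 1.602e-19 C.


Step 1: J = q * D * (dn/dx)
Step 2: J = 1.602e-19 * 12.3 * 2.03e+18
Step 3: J = 4.00e+00 A/cm^2

4.00e+00


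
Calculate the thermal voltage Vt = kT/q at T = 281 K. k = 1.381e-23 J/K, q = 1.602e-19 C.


Step 1: kT = 1.381e-23 * 281 = 3.88061e-21 J
Step 2: Vt = kT/q = 3.88061e-21 / 1.602e-19
Step 3: Vt = 0.02422 V

0.02422


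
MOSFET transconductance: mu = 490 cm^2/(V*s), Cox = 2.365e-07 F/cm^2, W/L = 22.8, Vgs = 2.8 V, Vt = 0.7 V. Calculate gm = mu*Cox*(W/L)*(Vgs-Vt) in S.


Step 1: Vov = Vgs - Vt = 2.8 - 0.7 = 2.1 V
Step 2: gm = mu * Cox * (W/L) * Vov
Step 3: gm = 490 * 2.365e-07 * 22.8 * 2.1 = 5.55e-03 S

5.55e-03


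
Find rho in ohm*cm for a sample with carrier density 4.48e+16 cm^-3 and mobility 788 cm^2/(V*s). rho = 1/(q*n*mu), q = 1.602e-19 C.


Step 1: sigma = q * n * mu = 1.602e-19 * 4.48e+16 * 788 = 5.65544e+00 S/cm
Step 2: rho = 1 / sigma = 1 / 5.65544e+00 = 0.1768 ohm*cm

0.1768


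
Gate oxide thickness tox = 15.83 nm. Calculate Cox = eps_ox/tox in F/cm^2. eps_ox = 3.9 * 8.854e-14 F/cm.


Step 1: eps_ox = 3.9 * 8.854e-14 = 3.45306e-13 F/cm
Step 2: tox in cm = 15.83 nm * 1e-7 = 1.5830e-06 cm
Step 3: Cox = 3.45306e-13 / 1.5830e-06 = 2.18e-07 F/cm^2

2.18e-07


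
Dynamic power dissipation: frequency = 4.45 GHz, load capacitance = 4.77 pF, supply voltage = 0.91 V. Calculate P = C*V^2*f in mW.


Step 1: V^2 = 0.91^2 = 0.8281 V^2
Step 2: P = C*V^2*f = 4.77e-12 F * 0.8281 * 4.45e9 Hz
Step 3: P = 1.757766465e-02 W
Step 4: P = 17.578 mW

17.578


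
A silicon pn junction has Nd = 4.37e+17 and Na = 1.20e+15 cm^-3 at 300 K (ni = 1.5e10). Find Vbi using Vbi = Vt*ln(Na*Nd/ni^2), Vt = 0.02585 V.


Step 1: Compute Na*Nd/ni^2 = 1.20e+15 * 4.37e+17 / (1.5e10)^2 = 2.3307e+12
Step 2: ln(2.3307e+12) = 28.4772
Step 3: Vbi = 0.02585 * 28.4772 = 0.736 V

0.736


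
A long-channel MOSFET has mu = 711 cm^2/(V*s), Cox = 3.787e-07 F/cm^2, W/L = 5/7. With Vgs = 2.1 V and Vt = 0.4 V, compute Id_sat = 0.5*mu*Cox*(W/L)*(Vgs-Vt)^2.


Step 1: Overdrive voltage Vov = Vgs - Vt = 2.1 - 0.4 = 1.7 V
Step 2: W/L = 5/7 = 0.714286
Step 3: Id = 0.5 * 711 * 3.787e-07 * 0.714286 * 1.7^2
Step 4: Id = 2.78e-04 A

2.78e-04


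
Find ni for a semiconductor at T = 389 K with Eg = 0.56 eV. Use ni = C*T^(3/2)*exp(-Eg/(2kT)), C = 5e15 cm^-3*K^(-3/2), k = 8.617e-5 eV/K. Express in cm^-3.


Step 1: Compute kT = 8.617e-5 * 389 = 0.03352013 eV
Step 2: Exponent = -Eg/(2kT) = -0.56/(2*0.03352013) = -8.35319
Step 3: T^(3/2) = 389^1.5 = 7672.28
Step 4: ni = 5e15 * 7672.28 * exp(-8.35319) = 9.04e+15 cm^-3

9.04e+15


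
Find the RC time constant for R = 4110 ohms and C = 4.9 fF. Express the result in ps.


Step 1: tau = R * C
Step 2: tau = 4110 * 4.9 fF = 4110 * 4.9e-15 F
Step 3: tau = 2.0139e-11 s = 20.139 ps

20.139


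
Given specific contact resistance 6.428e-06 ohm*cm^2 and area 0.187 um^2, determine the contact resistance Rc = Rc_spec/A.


Step 1: Convert area to cm^2: 0.187 um^2 = 1.8700e-09 cm^2
Step 2: Rc = Rc_spec / A = 6.428e-06 / 1.8700e-09
Step 3: Rc = 3.44e+03 ohms

3.44e+03


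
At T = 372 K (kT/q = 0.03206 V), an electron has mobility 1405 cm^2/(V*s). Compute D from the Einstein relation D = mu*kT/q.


Step 1: D = mu * (kT/q)
Step 2: D = 1405 * 0.03206
Step 3: D = 45.04 cm^2/s

45.04


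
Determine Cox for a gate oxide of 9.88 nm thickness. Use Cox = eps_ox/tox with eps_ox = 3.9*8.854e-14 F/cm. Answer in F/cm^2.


Step 1: eps_ox = 3.9 * 8.854e-14 = 3.45306e-13 F/cm
Step 2: tox in cm = 9.88 nm * 1e-7 = 9.8800e-07 cm
Step 3: Cox = 3.45306e-13 / 9.8800e-07 = 3.50e-07 F/cm^2

3.50e-07


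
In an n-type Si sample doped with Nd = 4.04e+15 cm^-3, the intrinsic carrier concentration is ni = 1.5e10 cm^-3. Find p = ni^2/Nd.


Step 1: Since Nd >> ni, n ≈ Nd = 4.04e+15 cm^-3
Step 2: p = ni^2 / n = (1.5e10)^2 / 4.04e+15
Step 3: p = 2.25e20 / 4.04e+15 = 5.57e+04 cm^-3

5.57e+04


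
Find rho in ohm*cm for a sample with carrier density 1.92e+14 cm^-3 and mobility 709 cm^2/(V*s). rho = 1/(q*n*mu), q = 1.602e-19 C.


Step 1: sigma = q * n * mu = 1.602e-19 * 1.92e+14 * 709 = 2.18077e-02 S/cm
Step 2: rho = 1 / sigma = 1 / 2.18077e-02 = 45.86 ohm*cm

45.86


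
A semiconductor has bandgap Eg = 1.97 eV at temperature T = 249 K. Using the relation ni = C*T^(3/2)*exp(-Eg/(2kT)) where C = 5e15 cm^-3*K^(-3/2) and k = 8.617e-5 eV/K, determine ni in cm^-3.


Step 1: Compute kT = 8.617e-5 * 249 = 0.02145633 eV
Step 2: Exponent = -Eg/(2kT) = -1.97/(2*0.02145633) = -45.90720
Step 3: T^(3/2) = 249^1.5 = 3929.15
Step 4: ni = 5e15 * 3929.15 * exp(-45.90720) = 2.27e-01 cm^-3

2.27e-01


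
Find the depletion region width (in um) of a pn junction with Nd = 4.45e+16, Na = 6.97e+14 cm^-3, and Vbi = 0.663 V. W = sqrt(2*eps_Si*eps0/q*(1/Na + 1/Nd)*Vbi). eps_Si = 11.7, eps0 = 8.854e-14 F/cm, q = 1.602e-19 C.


Step 1: 1/Na + 1/Nd = 1/6.97e+14 + 1/4.45e+16 = 1.45719e-15
Step 2: 2*eps*eps0/q = 2*11.7*8.854e-14/1.602e-19 = 1.293281e+07
Step 3: W^2 = 1.293281e+07 * 1.45719e-15 * 0.663 = 1.24946e-08
Step 4: W = sqrt(1.24946e-08) = 1.118e-04 cm = 1.118 um

1.118
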